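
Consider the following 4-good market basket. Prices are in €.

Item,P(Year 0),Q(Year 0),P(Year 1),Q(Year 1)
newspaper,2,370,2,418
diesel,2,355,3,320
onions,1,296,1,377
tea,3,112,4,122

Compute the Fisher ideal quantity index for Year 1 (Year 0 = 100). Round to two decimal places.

Laspeyres component (base-period weights):
ΣP(Year 0)Q(Year 1) = 2×418 + 2×320 + 1×377 + 3×122 = 836 + 640 + 377 + 366 = 2219
ΣP(Year 0)Q(Year 0) = 2×370 + 2×355 + 1×296 + 3×112 = 740 + 710 + 296 + 336 = 2082
L = 2219 / 2082 × 100 = 106.5802
Paasche component (current-period weights):
ΣP(Year 1)Q(Year 1) = 2×418 + 3×320 + 1×377 + 4×122 = 836 + 960 + 377 + 488 = 2661
ΣP(Year 1)Q(Year 0) = 2×370 + 3×355 + 1×296 + 4×112 = 740 + 1065 + 296 + 448 = 2549
P = 2661 / 2549 × 100 = 104.3939
Fisher = √(L × P) = √(106.5802 × 104.3939) = 105.4814

105.48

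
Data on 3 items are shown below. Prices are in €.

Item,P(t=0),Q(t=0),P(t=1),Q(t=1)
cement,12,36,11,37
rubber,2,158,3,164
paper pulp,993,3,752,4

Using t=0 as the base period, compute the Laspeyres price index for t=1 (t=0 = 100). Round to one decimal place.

Laspeyres price index uses base-period quantities as weights.
ΣP(t=1)·Q(t=0) = 11×36 + 3×158 + 752×3 = 396 + 474 + 2256 = 3126
ΣP(t=0)·Q(t=0) = 12×36 + 2×158 + 993×3 = 432 + 316 + 2979 = 3727
Index = 3126 / 3727 × 100 = 83.8744

83.9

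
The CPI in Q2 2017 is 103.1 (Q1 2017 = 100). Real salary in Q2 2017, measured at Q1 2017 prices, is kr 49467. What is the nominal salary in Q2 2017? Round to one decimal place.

Nominal = Real × (Index/100) = 49467 × (103.1/100)
        = 49467 × 1.031 = 51000.4770

51000.5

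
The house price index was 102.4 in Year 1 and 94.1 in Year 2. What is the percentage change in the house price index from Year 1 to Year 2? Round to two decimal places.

-8.11%

Change = (94.1 − 102.4) / 102.4 × 100
       = -8.3 / 102.4 × 100 = -8.1055%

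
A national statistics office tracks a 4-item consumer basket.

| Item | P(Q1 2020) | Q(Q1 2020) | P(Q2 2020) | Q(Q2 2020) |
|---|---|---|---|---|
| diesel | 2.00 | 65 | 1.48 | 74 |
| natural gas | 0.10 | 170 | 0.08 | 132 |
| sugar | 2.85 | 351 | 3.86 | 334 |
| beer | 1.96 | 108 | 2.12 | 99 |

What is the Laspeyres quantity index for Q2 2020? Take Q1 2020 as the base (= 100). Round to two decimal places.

Laspeyres quantity index uses base-period prices as weights.
ΣP(Q1 2020)·Q(Q2 2020) = 2.00×74 + 0.10×132 + 2.85×334 + 1.96×99 = 148 + 13.2 + 951.9 + 194.04 = 1307.14
ΣP(Q1 2020)·Q(Q1 2020) = 2.00×65 + 0.10×170 + 2.85×351 + 1.96×108 = 130 + 17 + 1000.35 + 211.68 = 1359.03
Index = 1307.14 / 1359.03 × 100 = 96.1818

96.18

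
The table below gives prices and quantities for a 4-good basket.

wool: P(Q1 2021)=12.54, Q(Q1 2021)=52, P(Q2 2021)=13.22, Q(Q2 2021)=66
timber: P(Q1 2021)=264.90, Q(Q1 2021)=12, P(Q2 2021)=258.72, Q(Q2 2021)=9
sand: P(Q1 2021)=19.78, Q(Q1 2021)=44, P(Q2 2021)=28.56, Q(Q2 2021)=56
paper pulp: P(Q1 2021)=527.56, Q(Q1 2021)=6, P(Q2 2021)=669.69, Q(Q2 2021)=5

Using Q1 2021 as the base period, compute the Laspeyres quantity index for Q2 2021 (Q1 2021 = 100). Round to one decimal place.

Laspeyres quantity index uses base-period prices as weights.
ΣP(Q1 2021)·Q(Q2 2021) = 12.54×66 + 264.90×9 + 19.78×56 + 527.56×5 = 827.64 + 2384.1 + 1107.68 + 2637.8 = 6957.22
ΣP(Q1 2021)·Q(Q1 2021) = 12.54×52 + 264.90×12 + 19.78×44 + 527.56×6 = 652.08 + 3178.8 + 870.32 + 3165.36 = 7866.56
Index = 6957.22 / 7866.56 × 100 = 88.4404

88.4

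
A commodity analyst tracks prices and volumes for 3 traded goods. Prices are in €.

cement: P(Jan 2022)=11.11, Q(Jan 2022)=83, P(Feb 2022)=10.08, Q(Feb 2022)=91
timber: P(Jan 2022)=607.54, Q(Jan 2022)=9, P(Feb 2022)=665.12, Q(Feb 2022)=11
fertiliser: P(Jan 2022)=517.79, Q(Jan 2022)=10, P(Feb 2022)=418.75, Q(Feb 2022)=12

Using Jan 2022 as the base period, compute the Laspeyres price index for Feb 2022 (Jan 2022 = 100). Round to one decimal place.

95.2

Laspeyres price index uses base-period quantities as weights.
ΣP(Feb 2022)·Q(Jan 2022) = 10.08×83 + 665.12×9 + 418.75×10 = 836.64 + 5986.08 + 4187.5 = 11010.22
ΣP(Jan 2022)·Q(Jan 2022) = 11.11×83 + 607.54×9 + 517.79×10 = 922.13 + 5467.86 + 5177.9 = 11567.89
Index = 11010.22 / 11567.89 × 100 = 95.1792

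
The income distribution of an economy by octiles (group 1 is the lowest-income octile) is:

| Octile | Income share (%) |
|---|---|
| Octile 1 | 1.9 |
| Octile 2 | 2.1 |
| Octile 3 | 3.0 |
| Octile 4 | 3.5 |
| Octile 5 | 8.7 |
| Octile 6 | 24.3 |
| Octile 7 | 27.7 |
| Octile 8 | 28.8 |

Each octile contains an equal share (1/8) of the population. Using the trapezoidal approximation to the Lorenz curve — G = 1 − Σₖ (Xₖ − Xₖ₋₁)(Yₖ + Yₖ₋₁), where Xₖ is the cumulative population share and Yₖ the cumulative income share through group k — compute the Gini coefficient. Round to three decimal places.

0.482

Cumulative income shares Yₖ: 0.0190, 0.0400, 0.0700, 0.1050, 0.1920, 0.4350, 0.7120, 1.0000
Σ (Xₖ−Xₖ₋₁)(Yₖ+Yₖ₋₁) = (1/8)(0.0190+0.0000) + (1/8)(0.0400+0.0190) + (1/8)(0.0700+0.0400) + (1/8)(0.1050+0.0700) + (1/8)(0.1920+0.1050) + (1/8)(0.4350+0.1920) + (1/8)(0.7120+0.4350) + (1/8)(1.0000+0.7120)
  = 0.0024 + 0.0074 + 0.0138 + 0.0219 + 0.0371 + 0.0784 + 0.1434 + 0.2140 = 0.5182
G = 1 − 0.5182 = 0.4818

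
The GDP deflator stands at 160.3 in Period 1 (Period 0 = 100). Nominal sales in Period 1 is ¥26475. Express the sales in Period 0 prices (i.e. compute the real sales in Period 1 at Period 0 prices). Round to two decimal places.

Real = Nominal ÷ (Index/100) = 26475 ÷ (160.3/100)
     = 26475 ÷ 1.603 = 16515.9077

16515.91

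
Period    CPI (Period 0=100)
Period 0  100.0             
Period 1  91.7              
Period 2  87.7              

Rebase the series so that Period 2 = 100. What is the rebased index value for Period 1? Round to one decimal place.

104.6

Rebased(Period 1) = 91.7 / 87.7 × 100 = 104.5610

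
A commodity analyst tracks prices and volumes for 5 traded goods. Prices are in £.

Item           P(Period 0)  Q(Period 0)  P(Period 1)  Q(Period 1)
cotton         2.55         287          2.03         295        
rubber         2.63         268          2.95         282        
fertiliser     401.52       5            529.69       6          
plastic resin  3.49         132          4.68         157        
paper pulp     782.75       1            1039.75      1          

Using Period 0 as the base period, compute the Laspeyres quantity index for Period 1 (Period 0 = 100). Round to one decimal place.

111.6

Laspeyres quantity index uses base-period prices as weights.
ΣP(Period 0)·Q(Period 1) = 2.55×295 + 2.63×282 + 401.52×6 + 3.49×157 + 782.75×1 = 752.25 + 741.66 + 2409.12 + 547.93 + 782.75 = 5233.71
ΣP(Period 0)·Q(Period 0) = 2.55×287 + 2.63×268 + 401.52×5 + 3.49×132 + 782.75×1 = 731.85 + 704.84 + 2007.6 + 460.68 + 782.75 = 4687.72
Index = 5233.71 / 4687.72 × 100 = 111.6472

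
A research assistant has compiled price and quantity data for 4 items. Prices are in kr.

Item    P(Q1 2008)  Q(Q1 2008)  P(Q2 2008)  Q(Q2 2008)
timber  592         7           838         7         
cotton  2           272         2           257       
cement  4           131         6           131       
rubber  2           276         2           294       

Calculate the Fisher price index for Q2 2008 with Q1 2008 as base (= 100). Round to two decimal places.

134.40

Laspeyres component (base-period weights):
ΣP(Q2 2008)Q(Q1 2008) = 838×7 + 2×272 + 6×131 + 2×276 = 5866 + 544 + 786 + 552 = 7748
ΣP(Q1 2008)Q(Q1 2008) = 592×7 + 2×272 + 4×131 + 2×276 = 4144 + 544 + 524 + 552 = 5764
L = 7748 / 5764 × 100 = 134.4205
Paasche component (current-period weights):
ΣP(Q2 2008)Q(Q2 2008) = 838×7 + 2×257 + 6×131 + 2×294 = 5866 + 514 + 786 + 588 = 7754
ΣP(Q1 2008)Q(Q2 2008) = 592×7 + 2×257 + 4×131 + 2×294 = 4144 + 514 + 524 + 588 = 5770
P = 7754 / 5770 × 100 = 134.3847
Fisher = √(L × P) = √(134.4205 × 134.3847) = 134.4026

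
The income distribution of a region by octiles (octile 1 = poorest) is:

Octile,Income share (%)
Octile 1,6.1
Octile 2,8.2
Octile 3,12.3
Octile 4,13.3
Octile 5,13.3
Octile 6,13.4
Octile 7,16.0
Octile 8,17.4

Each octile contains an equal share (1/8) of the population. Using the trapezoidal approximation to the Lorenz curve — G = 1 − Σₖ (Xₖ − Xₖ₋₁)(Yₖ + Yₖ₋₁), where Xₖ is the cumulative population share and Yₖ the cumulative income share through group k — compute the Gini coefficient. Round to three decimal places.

0.152

Cumulative income shares Yₖ: 0.0610, 0.1430, 0.2660, 0.3990, 0.5320, 0.6660, 0.8260, 1.0000
Σ (Xₖ−Xₖ₋₁)(Yₖ+Yₖ₋₁) = (1/8)(0.0610+0.0000) + (1/8)(0.1430+0.0610) + (1/8)(0.2660+0.1430) + (1/8)(0.3990+0.2660) + (1/8)(0.5320+0.3990) + (1/8)(0.6660+0.5320) + (1/8)(0.8260+0.6660) + (1/8)(1.0000+0.8260)
  = 0.0076 + 0.0255 + 0.0511 + 0.0831 + 0.1164 + 0.1497 + 0.1865 + 0.2283 = 0.8483
G = 1 − 0.8483 = 0.1517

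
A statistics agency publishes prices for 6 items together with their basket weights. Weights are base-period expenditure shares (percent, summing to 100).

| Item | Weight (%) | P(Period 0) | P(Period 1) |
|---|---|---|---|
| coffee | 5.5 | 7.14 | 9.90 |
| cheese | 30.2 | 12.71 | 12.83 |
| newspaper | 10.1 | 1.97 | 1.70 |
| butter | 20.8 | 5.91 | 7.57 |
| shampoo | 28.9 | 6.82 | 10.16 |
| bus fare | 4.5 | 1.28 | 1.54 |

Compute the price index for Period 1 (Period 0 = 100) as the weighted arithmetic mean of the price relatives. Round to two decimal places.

coffee: 5.5 × (9.90/7.14) = 5.5 × 1.386555 = 7.6261
cheese: 30.2 × (12.83/12.71) = 30.2 × 1.009441 = 30.4851
newspaper: 10.1 × (1.70/1.97) = 10.1 × 0.862944 = 8.7157
butter: 20.8 × (7.57/5.91) = 20.8 × 1.280880 = 26.6423
shampoo: 28.9 × (10.16/6.82) = 28.9 × 1.489736 = 43.0534
bus fare: 4.5 × (1.54/1.28) = 4.5 × 1.203125 = 5.4141
Index = Σ wᵢ·(p₁ᵢ/p₀ᵢ) = 7.6261 + 30.4851 + 8.7157 + 26.6423 + 43.0534 + 5.4141 = 121.9367

121.94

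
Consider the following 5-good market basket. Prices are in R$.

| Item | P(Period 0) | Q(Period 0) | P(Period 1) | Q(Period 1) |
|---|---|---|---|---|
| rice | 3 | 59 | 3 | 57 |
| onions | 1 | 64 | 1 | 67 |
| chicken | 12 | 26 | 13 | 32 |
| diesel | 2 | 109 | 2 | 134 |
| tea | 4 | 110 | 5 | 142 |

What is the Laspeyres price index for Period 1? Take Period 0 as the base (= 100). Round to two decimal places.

Laspeyres price index uses base-period quantities as weights.
ΣP(Period 1)·Q(Period 0) = 3×59 + 1×64 + 13×26 + 2×109 + 5×110 = 177 + 64 + 338 + 218 + 550 = 1347
ΣP(Period 0)·Q(Period 0) = 3×59 + 1×64 + 12×26 + 2×109 + 4×110 = 177 + 64 + 312 + 218 + 440 = 1211
Index = 1347 / 1211 × 100 = 111.2304

111.23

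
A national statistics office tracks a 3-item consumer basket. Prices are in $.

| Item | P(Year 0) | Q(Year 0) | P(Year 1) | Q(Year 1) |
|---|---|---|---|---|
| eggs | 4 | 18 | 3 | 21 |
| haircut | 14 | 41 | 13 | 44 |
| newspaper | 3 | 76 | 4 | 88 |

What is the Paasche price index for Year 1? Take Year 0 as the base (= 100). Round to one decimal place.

102.4

Paasche price index uses current-period quantities as weights.
ΣP(Year 1)·Q(Year 1) = 3×21 + 13×44 + 4×88 = 63 + 572 + 352 = 987
ΣP(Year 0)·Q(Year 1) = 4×21 + 14×44 + 3×88 = 84 + 616 + 264 = 964
Index = 987 / 964 × 100 = 102.3859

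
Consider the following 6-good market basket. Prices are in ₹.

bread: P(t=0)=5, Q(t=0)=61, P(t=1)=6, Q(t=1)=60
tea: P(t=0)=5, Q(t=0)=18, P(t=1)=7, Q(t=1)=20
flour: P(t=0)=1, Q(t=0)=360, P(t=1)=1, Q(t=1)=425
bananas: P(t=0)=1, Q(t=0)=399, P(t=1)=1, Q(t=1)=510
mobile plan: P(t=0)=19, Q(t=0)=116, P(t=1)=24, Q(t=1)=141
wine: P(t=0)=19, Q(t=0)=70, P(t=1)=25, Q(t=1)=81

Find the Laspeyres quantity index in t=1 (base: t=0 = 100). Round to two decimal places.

Laspeyres quantity index uses base-period prices as weights.
ΣP(t=0)·Q(t=1) = 5×60 + 5×20 + 1×425 + 1×510 + 19×141 + 19×81 = 300 + 100 + 425 + 510 + 2679 + 1539 = 5553
ΣP(t=0)·Q(t=0) = 5×61 + 5×18 + 1×360 + 1×399 + 19×116 + 19×70 = 305 + 90 + 360 + 399 + 2204 + 1330 = 4688
Index = 5553 / 4688 × 100 = 118.4514

118.45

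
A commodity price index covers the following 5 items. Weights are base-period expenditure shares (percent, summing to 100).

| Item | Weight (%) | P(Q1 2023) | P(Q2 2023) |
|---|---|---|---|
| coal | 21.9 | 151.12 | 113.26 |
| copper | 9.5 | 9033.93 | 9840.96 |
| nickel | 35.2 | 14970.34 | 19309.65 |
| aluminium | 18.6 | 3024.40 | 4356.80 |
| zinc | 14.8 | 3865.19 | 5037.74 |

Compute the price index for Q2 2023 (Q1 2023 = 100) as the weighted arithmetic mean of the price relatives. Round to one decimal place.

118.2

coal: 21.9 × (113.26/151.12) = 21.9 × 0.749471 = 16.4134
copper: 9.5 × (9840.96/9033.93) = 9.5 × 1.089333 = 10.3487
nickel: 35.2 × (19309.65/14970.34) = 35.2 × 1.289860 = 45.4031
aluminium: 18.6 × (4356.80/3024.40) = 18.6 × 1.440550 = 26.7942
zinc: 14.8 × (5037.74/3865.19) = 14.8 × 1.303362 = 19.2898
Index = Σ wᵢ·(p₁ᵢ/p₀ᵢ) = 16.4134 + 10.3487 + 45.4031 + 26.7942 + 19.2898 = 118.2491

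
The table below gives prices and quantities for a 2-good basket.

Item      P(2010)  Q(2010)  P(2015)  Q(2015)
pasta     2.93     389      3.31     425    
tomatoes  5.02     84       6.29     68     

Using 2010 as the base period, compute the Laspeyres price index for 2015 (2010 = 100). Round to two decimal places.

Laspeyres price index uses base-period quantities as weights.
ΣP(2015)·Q(2010) = 3.31×389 + 6.29×84 = 1287.59 + 528.36 = 1815.95
ΣP(2010)·Q(2010) = 2.93×389 + 5.02×84 = 1139.77 + 421.68 = 1561.45
Index = 1815.95 / 1561.45 × 100 = 116.2990

116.30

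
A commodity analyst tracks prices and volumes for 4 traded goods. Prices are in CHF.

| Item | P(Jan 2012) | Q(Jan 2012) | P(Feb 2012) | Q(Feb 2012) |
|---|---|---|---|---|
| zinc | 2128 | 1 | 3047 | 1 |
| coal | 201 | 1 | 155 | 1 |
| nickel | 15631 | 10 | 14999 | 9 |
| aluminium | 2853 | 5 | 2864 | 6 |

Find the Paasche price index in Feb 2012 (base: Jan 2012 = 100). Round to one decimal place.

97.0

Paasche price index uses current-period quantities as weights.
ΣP(Feb 2012)·Q(Feb 2012) = 3047×1 + 155×1 + 14999×9 + 2864×6 = 3047 + 155 + 134991 + 17184 = 155377
ΣP(Jan 2012)·Q(Feb 2012) = 2128×1 + 201×1 + 15631×9 + 2853×6 = 2128 + 201 + 140679 + 17118 = 160126
Index = 155377 / 160126 × 100 = 97.0342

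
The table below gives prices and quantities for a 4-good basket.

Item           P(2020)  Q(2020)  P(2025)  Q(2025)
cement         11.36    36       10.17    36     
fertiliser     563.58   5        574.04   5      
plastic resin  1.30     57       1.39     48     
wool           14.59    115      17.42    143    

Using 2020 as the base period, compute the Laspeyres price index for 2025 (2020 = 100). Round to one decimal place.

Laspeyres price index uses base-period quantities as weights.
ΣP(2025)·Q(2020) = 10.17×36 + 574.04×5 + 1.39×57 + 17.42×115 = 366.12 + 2870.2 + 79.23 + 2003.3 = 5318.85
ΣP(2020)·Q(2020) = 11.36×36 + 563.58×5 + 1.30×57 + 14.59×115 = 408.96 + 2817.9 + 74.1 + 1677.85 = 4978.81
Index = 5318.85 / 4978.81 × 100 = 106.8297

106.8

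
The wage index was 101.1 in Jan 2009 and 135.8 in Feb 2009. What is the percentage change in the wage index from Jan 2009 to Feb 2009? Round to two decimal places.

34.32%

Change = (135.8 − 101.1) / 101.1 × 100
       = 34.7 / 101.1 × 100 = 34.3225%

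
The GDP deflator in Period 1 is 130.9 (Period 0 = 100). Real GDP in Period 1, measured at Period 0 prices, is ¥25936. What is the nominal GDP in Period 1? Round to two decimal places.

33950.22

Nominal = Real × (Index/100) = 25936 × (130.9/100)
        = 25936 × 1.309 = 33950.2240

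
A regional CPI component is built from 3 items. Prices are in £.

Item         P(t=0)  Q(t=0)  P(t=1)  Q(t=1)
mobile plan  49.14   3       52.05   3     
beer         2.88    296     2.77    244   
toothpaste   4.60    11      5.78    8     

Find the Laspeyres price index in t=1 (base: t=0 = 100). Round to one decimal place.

Laspeyres price index uses base-period quantities as weights.
ΣP(t=1)·Q(t=0) = 52.05×3 + 2.77×296 + 5.78×11 = 156.15 + 819.92 + 63.58 = 1039.65
ΣP(t=0)·Q(t=0) = 49.14×3 + 2.88×296 + 4.60×11 = 147.42 + 852.48 + 50.6 = 1050.5
Index = 1039.65 / 1050.5 × 100 = 98.9672

99.0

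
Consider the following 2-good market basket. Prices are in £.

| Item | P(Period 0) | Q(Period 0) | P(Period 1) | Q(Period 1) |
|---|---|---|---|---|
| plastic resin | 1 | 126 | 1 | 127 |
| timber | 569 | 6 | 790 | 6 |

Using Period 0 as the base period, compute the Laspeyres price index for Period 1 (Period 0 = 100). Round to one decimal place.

Laspeyres price index uses base-period quantities as weights.
ΣP(Period 1)·Q(Period 0) = 1×126 + 790×6 = 126 + 4740 = 4866
ΣP(Period 0)·Q(Period 0) = 1×126 + 569×6 = 126 + 3414 = 3540
Index = 4866 / 3540 × 100 = 137.4576

137.5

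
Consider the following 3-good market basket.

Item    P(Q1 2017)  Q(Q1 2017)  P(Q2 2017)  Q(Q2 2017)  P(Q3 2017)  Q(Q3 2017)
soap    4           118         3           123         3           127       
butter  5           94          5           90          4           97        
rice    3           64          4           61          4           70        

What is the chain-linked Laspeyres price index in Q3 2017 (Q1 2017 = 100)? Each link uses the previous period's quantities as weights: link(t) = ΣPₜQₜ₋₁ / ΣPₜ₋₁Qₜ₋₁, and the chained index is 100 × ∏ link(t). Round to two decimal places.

Link Q1 2017→Q2 2017:
ΣP(Q2 2017)Q(Q1 2017) = 3×118 + 5×94 + 4×64 = 354 + 470 + 256 = 1080
ΣP(Q1 2017)Q(Q1 2017) = 4×118 + 5×94 + 3×64 = 472 + 470 + 192 = 1134
link = 1080/1134 = 0.952381
Link Q2 2017→Q3 2017:
ΣP(Q3 2017)Q(Q2 2017) = 3×123 + 4×90 + 4×61 = 369 + 360 + 244 = 973
ΣP(Q2 2017)Q(Q2 2017) = 3×123 + 5×90 + 4×61 = 369 + 450 + 244 = 1063
link = 973/1063 = 0.915334
Chained index = 100 × 0.952381 × 0.915334 = 87.1747

87.17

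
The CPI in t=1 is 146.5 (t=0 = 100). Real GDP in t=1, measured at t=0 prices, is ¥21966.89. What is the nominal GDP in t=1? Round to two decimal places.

Nominal = Real × (Index/100) = 21966.89 × (146.5/100)
        = 21966.89 × 1.465 = 32181.4939

32181.49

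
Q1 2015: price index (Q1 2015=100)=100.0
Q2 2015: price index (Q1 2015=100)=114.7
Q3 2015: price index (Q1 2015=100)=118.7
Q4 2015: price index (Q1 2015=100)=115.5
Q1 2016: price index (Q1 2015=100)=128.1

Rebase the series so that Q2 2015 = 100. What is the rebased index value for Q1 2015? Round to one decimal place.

87.2

Rebased(Q1 2015) = 100.0 / 114.7 × 100 = 87.1840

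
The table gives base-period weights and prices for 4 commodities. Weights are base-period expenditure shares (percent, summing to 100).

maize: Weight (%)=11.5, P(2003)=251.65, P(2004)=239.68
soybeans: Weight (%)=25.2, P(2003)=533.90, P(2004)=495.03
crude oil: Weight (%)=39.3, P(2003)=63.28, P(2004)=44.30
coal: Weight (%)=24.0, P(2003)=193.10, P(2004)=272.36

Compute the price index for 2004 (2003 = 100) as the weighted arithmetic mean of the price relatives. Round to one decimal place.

maize: 11.5 × (239.68/251.65) = 11.5 × 0.952434 = 10.9530
soybeans: 25.2 × (495.03/533.90) = 25.2 × 0.927196 = 23.3653
crude oil: 39.3 × (44.30/63.28) = 39.3 × 0.700063 = 27.5125
coal: 24.0 × (272.36/193.10) = 24.0 × 1.410461 = 33.8511
Index = Σ wᵢ·(p₁ᵢ/p₀ᵢ) = 10.9530 + 23.3653 + 27.5125 + 33.8511 = 95.6819

95.7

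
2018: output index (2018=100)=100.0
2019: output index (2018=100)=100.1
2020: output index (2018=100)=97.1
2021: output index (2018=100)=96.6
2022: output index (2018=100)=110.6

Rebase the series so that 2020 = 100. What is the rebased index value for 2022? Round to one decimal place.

Rebased(2022) = 110.6 / 97.1 × 100 = 113.9032

113.9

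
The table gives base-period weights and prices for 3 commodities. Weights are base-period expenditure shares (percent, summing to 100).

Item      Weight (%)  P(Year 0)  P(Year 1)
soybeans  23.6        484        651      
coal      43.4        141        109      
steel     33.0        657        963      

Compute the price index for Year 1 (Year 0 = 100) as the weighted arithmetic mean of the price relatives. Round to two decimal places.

soybeans: 23.6 × (651/484) = 23.6 × 1.345041 = 31.7430
coal: 43.4 × (109/141) = 43.4 × 0.773050 = 33.5504
steel: 33.0 × (963/657) = 33.0 × 1.465753 = 48.3699
Index = Σ wᵢ·(p₁ᵢ/p₀ᵢ) = 31.7430 + 33.5504 + 48.3699 = 113.6632

113.66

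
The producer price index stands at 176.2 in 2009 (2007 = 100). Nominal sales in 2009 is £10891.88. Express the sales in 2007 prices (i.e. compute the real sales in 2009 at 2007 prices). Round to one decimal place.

Real = Nominal ÷ (Index/100) = 10891.88 ÷ (176.2/100)
     = 10891.88 ÷ 1.762 = 6181.5437

6181.5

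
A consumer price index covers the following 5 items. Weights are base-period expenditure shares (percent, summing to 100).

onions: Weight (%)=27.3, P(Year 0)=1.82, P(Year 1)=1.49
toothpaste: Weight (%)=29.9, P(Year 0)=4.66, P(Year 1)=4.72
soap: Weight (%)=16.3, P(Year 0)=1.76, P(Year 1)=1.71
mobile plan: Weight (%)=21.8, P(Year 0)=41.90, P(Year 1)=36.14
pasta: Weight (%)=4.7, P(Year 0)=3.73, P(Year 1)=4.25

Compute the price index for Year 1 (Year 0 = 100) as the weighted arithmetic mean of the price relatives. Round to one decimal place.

onions: 27.3 × (1.49/1.82) = 27.3 × 0.818681 = 22.3500
toothpaste: 29.9 × (4.72/4.66) = 29.9 × 1.012876 = 30.2850
soap: 16.3 × (1.71/1.76) = 16.3 × 0.971591 = 15.8369
mobile plan: 21.8 × (36.14/41.90) = 21.8 × 0.862530 = 18.8032
pasta: 4.7 × (4.25/3.73) = 4.7 × 1.139410 = 5.3552
Index = Σ wᵢ·(p₁ᵢ/p₀ᵢ) = 22.3500 + 30.2850 + 15.8369 + 18.8032 + 5.3552 = 92.6303

92.6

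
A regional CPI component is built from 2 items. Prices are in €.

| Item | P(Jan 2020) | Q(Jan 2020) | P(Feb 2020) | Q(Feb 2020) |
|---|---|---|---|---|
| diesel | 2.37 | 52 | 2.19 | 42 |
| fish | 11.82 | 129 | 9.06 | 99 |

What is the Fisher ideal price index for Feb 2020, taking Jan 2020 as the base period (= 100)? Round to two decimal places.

Laspeyres component (base-period weights):
ΣP(Feb 2020)Q(Jan 2020) = 2.19×52 + 9.06×129 = 113.88 + 1168.74 = 1282.62
ΣP(Jan 2020)Q(Jan 2020) = 2.37×52 + 11.82×129 = 123.24 + 1524.78 = 1648.02
L = 1282.62 / 1648.02 × 100 = 77.8279
Paasche component (current-period weights):
ΣP(Feb 2020)Q(Feb 2020) = 2.19×42 + 9.06×99 = 91.98 + 896.94 = 988.92
ΣP(Jan 2020)Q(Feb 2020) = 2.37×42 + 11.82×99 = 99.54 + 1170.18 = 1269.72
P = 988.92 / 1269.72 × 100 = 77.8849
Fisher = √(L × P) = √(77.8279 × 77.8849) = 77.8564

77.86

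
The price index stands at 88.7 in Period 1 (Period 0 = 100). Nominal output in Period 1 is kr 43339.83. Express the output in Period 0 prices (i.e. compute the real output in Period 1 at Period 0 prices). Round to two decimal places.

Real = Nominal ÷ (Index/100) = 43339.83 ÷ (88.7/100)
     = 43339.83 ÷ 0.887 = 48861.1387

48861.14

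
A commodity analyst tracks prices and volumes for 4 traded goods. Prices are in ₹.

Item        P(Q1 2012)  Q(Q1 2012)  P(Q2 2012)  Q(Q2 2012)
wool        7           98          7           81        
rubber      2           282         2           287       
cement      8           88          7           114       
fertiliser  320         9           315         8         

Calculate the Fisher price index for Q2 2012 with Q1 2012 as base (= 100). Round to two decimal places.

Laspeyres component (base-period weights):
ΣP(Q2 2012)Q(Q1 2012) = 7×98 + 2×282 + 7×88 + 315×9 = 686 + 564 + 616 + 2835 = 4701
ΣP(Q1 2012)Q(Q1 2012) = 7×98 + 2×282 + 8×88 + 320×9 = 686 + 564 + 704 + 2880 = 4834
L = 4701 / 4834 × 100 = 97.2487
Paasche component (current-period weights):
ΣP(Q2 2012)Q(Q2 2012) = 7×81 + 2×287 + 7×114 + 315×8 = 567 + 574 + 798 + 2520 = 4459
ΣP(Q1 2012)Q(Q2 2012) = 7×81 + 2×287 + 8×114 + 320×8 = 567 + 574 + 912 + 2560 = 4613
P = 4459 / 4613 × 100 = 96.6616
Fisher = √(L × P) = √(97.2487 × 96.6616) = 96.9547

96.95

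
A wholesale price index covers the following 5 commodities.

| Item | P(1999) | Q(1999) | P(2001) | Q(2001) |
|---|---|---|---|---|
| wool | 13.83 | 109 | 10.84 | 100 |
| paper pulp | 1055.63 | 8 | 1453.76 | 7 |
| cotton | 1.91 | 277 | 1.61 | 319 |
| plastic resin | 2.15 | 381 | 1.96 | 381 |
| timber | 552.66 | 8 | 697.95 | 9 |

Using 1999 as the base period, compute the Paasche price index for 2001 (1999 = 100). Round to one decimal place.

Paasche price index uses current-period quantities as weights.
ΣP(2001)·Q(2001) = 10.84×100 + 1453.76×7 + 1.61×319 + 1.96×381 + 697.95×9 = 1084 + 10176.32 + 513.59 + 746.76 + 6281.55 = 18802.22
ΣP(1999)·Q(2001) = 13.83×100 + 1055.63×7 + 1.91×319 + 2.15×381 + 552.66×9 = 1383 + 7389.41 + 609.29 + 819.15 + 4973.94 = 15174.79
Index = 18802.22 / 15174.79 × 100 = 123.9043

123.9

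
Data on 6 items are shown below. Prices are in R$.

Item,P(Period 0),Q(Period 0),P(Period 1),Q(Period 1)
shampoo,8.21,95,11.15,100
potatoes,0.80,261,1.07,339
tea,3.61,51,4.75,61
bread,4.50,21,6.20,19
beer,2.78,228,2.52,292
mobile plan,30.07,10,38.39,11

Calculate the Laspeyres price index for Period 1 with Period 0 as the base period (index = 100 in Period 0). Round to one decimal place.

121.2

Laspeyres price index uses base-period quantities as weights.
ΣP(Period 1)·Q(Period 0) = 11.15×95 + 1.07×261 + 4.75×51 + 6.20×21 + 2.52×228 + 38.39×10 = 1059.25 + 279.27 + 242.25 + 130.2 + 574.56 + 383.9 = 2669.43
ΣP(Period 0)·Q(Period 0) = 8.21×95 + 0.80×261 + 3.61×51 + 4.50×21 + 2.78×228 + 30.07×10 = 779.95 + 208.8 + 184.11 + 94.5 + 633.84 + 300.7 = 2201.9
Index = 2669.43 / 2201.9 × 100 = 121.2330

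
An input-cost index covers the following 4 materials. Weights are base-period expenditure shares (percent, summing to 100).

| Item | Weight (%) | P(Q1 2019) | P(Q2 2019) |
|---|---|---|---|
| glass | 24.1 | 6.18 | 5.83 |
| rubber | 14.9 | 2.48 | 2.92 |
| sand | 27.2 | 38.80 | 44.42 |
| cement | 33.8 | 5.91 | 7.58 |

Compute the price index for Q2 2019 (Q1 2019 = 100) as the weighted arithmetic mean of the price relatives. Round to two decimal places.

114.77

glass: 24.1 × (5.83/6.18) = 24.1 × 0.943366 = 22.7351
rubber: 14.9 × (2.92/2.48) = 14.9 × 1.177419 = 17.5435
sand: 27.2 × (44.42/38.80) = 27.2 × 1.144845 = 31.1398
cement: 33.8 × (7.58/5.91) = 33.8 × 1.282572 = 43.3509
Index = Σ wᵢ·(p₁ᵢ/p₀ᵢ) = 22.7351 + 17.5435 + 31.1398 + 43.3509 = 114.7694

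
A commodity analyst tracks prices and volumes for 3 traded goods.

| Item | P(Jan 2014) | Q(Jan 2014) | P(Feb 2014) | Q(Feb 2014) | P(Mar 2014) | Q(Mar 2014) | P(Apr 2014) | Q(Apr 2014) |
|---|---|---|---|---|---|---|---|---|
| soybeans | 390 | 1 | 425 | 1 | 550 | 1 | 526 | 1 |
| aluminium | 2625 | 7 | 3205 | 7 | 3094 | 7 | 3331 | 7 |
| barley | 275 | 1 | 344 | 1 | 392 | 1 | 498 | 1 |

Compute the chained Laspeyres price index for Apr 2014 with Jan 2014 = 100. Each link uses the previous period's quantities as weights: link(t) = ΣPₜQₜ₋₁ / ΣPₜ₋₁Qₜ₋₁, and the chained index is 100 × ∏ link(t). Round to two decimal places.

Link Jan 2014→Feb 2014:
ΣP(Feb 2014)Q(Jan 2014) = 425×1 + 3205×7 + 344×1 = 425 + 22435 + 344 = 23204
ΣP(Jan 2014)Q(Jan 2014) = 390×1 + 2625×7 + 275×1 = 390 + 18375 + 275 = 19040
link = 23204/19040 = 1.218697
Link Feb 2014→Mar 2014:
ΣP(Mar 2014)Q(Feb 2014) = 550×1 + 3094×7 + 392×1 = 550 + 21658 + 392 = 22600
ΣP(Feb 2014)Q(Feb 2014) = 425×1 + 3205×7 + 344×1 = 425 + 22435 + 344 = 23204
link = 22600/23204 = 0.973970
Link Mar 2014→Apr 2014:
ΣP(Apr 2014)Q(Mar 2014) = 526×1 + 3331×7 + 498×1 = 526 + 23317 + 498 = 24341
ΣP(Mar 2014)Q(Mar 2014) = 550×1 + 3094×7 + 392×1 = 550 + 21658 + 392 = 22600
link = 24341/22600 = 1.077035
Chained index = 100 × 1.218697 × 0.973970 × 1.077035 = 127.8414

127.84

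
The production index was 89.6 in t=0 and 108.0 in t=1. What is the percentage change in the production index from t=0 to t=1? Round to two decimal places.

20.54%

Change = (108.0 − 89.6) / 89.6 × 100
       = 18.4 / 89.6 × 100 = 20.5357%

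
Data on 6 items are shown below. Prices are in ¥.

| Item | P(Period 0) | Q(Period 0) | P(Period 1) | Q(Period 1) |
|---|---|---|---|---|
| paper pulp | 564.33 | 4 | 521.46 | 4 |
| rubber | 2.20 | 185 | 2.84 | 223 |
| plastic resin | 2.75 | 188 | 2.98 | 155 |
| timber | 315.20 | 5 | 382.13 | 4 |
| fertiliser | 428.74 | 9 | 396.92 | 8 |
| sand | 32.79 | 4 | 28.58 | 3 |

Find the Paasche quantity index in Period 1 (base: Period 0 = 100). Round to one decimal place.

90.9

Paasche quantity index uses current-period prices as weights.
ΣP(Period 1)·Q(Period 1) = 521.46×4 + 2.84×223 + 2.98×155 + 382.13×4 + 396.92×8 + 28.58×3 = 2085.84 + 633.32 + 461.9 + 1528.52 + 3175.36 + 85.74 = 7970.68
ΣP(Period 1)·Q(Period 0) = 521.46×4 + 2.84×185 + 2.98×188 + 382.13×5 + 396.92×9 + 28.58×4 = 2085.84 + 525.4 + 560.24 + 1910.65 + 3572.28 + 114.32 = 8768.73
Index = 7970.68 / 8768.73 × 100 = 90.8989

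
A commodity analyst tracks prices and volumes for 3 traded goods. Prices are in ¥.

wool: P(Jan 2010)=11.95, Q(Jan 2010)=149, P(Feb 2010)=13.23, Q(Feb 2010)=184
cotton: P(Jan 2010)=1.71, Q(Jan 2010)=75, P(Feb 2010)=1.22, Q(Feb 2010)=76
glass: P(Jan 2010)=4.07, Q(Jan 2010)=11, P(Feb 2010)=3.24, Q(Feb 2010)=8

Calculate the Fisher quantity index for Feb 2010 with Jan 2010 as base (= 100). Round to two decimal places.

121.27

Laspeyres component (base-period weights):
ΣP(Jan 2010)Q(Feb 2010) = 11.95×184 + 1.71×76 + 4.07×8 = 2198.8 + 129.96 + 32.56 = 2361.32
ΣP(Jan 2010)Q(Jan 2010) = 11.95×149 + 1.71×75 + 4.07×11 = 1780.55 + 128.25 + 44.77 = 1953.57
L = 2361.32 / 1953.57 × 100 = 120.8720
Paasche component (current-period weights):
ΣP(Feb 2010)Q(Feb 2010) = 13.23×184 + 1.22×76 + 3.24×8 = 2434.32 + 92.72 + 25.92 = 2552.96
ΣP(Feb 2010)Q(Jan 2010) = 13.23×149 + 1.22×75 + 3.24×11 = 1971.27 + 91.5 + 35.64 = 2098.41
P = 2552.96 / 2098.41 × 100 = 121.6616
Fisher = √(L × P) = √(120.8720 × 121.6616) = 121.2662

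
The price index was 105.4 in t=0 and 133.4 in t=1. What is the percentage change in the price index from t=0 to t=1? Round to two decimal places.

26.57%

Change = (133.4 − 105.4) / 105.4 × 100
       = 28.0 / 105.4 × 100 = 26.5655%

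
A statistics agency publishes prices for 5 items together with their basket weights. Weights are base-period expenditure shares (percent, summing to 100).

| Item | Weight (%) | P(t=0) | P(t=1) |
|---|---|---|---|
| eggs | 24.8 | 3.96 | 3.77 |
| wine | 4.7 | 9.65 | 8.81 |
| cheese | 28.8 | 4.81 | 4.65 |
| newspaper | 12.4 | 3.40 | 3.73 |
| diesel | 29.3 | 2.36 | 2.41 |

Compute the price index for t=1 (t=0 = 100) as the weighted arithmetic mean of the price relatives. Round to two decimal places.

99.27

eggs: 24.8 × (3.77/3.96) = 24.8 × 0.952020 = 23.6101
wine: 4.7 × (8.81/9.65) = 4.7 × 0.912953 = 4.2909
cheese: 28.8 × (4.65/4.81) = 28.8 × 0.966736 = 27.8420
newspaper: 12.4 × (3.73/3.40) = 12.4 × 1.097059 = 13.6035
diesel: 29.3 × (2.41/2.36) = 29.3 × 1.021186 = 29.9208
Index = Σ wᵢ·(p₁ᵢ/p₀ᵢ) = 23.6101 + 4.2909 + 27.8420 + 13.6035 + 29.9208 = 99.2673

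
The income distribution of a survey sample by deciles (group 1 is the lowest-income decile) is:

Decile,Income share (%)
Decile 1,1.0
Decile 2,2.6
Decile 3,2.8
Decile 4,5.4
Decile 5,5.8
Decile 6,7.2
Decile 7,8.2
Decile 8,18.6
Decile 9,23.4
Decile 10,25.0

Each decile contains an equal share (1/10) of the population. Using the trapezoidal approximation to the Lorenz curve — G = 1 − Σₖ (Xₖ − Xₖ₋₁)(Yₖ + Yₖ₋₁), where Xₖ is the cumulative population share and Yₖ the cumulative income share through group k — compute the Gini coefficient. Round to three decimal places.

Cumulative income shares Yₖ: 0.0100, 0.0360, 0.0640, 0.1180, 0.1760, 0.2480, 0.3300, 0.5160, 0.7500, 1.0000
Σ (Xₖ−Xₖ₋₁)(Yₖ+Yₖ₋₁) = (1/10)(0.0100+0.0000) + (1/10)(0.0360+0.0100) + (1/10)(0.0640+0.0360) + (1/10)(0.1180+0.0640) + (1/10)(0.1760+0.1180) + (1/10)(0.2480+0.1760) + (1/10)(0.3300+0.2480) + (1/10)(0.5160+0.3300) + (1/10)(0.7500+0.5160) + (1/10)(1.0000+0.7500)
  = 0.0010 + 0.0046 + 0.0100 + 0.0182 + 0.0294 + 0.0424 + 0.0578 + 0.0846 + 0.1266 + 0.1750 = 0.5496
G = 1 − 0.5496 = 0.4504

0.450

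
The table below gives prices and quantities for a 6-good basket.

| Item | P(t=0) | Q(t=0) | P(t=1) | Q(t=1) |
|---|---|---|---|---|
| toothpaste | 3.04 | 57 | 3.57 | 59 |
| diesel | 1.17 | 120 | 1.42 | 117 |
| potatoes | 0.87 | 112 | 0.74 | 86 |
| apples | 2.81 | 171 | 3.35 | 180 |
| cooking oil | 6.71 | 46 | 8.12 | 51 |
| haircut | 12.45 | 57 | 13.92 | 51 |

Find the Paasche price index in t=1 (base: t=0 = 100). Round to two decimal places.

115.66

Paasche price index uses current-period quantities as weights.
ΣP(t=1)·Q(t=1) = 3.57×59 + 1.42×117 + 0.74×86 + 3.35×180 + 8.12×51 + 13.92×51 = 210.63 + 166.14 + 63.64 + 603 + 414.12 + 709.92 = 2167.45
ΣP(t=0)·Q(t=1) = 3.04×59 + 1.17×117 + 0.87×86 + 2.81×180 + 6.71×51 + 12.45×51 = 179.36 + 136.89 + 74.82 + 505.8 + 342.21 + 634.95 = 1874.03
Index = 2167.45 / 1874.03 × 100 = 115.6572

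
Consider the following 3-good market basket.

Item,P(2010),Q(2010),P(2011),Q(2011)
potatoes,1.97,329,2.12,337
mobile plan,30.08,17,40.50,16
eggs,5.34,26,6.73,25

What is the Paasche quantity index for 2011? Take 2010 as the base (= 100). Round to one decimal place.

98.1

Paasche quantity index uses current-period prices as weights.
ΣP(2011)·Q(2011) = 2.12×337 + 40.50×16 + 6.73×25 = 714.44 + 648 + 168.25 = 1530.69
ΣP(2011)·Q(2010) = 2.12×329 + 40.50×17 + 6.73×26 = 697.48 + 688.5 + 174.98 = 1560.96
Index = 1530.69 / 1560.96 × 100 = 98.0608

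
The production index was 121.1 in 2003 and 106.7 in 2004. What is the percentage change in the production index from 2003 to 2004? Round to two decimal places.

Change = (106.7 − 121.1) / 121.1 × 100
       = -14.4 / 121.1 × 100 = -11.8910%

-11.89%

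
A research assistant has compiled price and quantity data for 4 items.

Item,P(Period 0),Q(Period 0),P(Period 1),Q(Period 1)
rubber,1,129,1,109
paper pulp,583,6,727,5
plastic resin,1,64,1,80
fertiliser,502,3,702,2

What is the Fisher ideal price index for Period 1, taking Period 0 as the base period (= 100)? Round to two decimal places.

Laspeyres component (base-period weights):
ΣP(Period 1)Q(Period 0) = 1×129 + 727×6 + 1×64 + 702×3 = 129 + 4362 + 64 + 2106 = 6661
ΣP(Period 0)Q(Period 0) = 1×129 + 583×6 + 1×64 + 502×3 = 129 + 3498 + 64 + 1506 = 5197
L = 6661 / 5197 × 100 = 128.1701
Paasche component (current-period weights):
ΣP(Period 1)Q(Period 1) = 1×109 + 727×5 + 1×80 + 702×2 = 109 + 3635 + 80 + 1404 = 5228
ΣP(Period 0)Q(Period 1) = 1×109 + 583×5 + 1×80 + 502×2 = 109 + 2915 + 80 + 1004 = 4108
P = 5228 / 4108 × 100 = 127.2639
Fisher = √(L × P) = √(128.1701 × 127.2639) = 127.7162

127.72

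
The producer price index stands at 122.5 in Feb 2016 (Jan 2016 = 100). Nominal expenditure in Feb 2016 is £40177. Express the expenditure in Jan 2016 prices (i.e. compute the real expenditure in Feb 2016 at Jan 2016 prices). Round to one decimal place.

Real = Nominal ÷ (Index/100) = 40177 ÷ (122.5/100)
     = 40177 ÷ 1.225 = 32797.5510

32797.6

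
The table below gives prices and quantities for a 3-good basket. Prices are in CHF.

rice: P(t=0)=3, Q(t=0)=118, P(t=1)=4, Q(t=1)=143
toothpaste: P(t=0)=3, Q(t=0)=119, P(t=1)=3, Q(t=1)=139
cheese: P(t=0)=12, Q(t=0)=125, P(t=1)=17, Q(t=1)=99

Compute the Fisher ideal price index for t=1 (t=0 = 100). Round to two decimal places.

Laspeyres component (base-period weights):
ΣP(t=1)Q(t=0) = 4×118 + 3×119 + 17×125 = 472 + 357 + 2125 = 2954
ΣP(t=0)Q(t=0) = 3×118 + 3×119 + 12×125 = 354 + 357 + 1500 = 2211
L = 2954 / 2211 × 100 = 133.6047
Paasche component (current-period weights):
ΣP(t=1)Q(t=1) = 4×143 + 3×139 + 17×99 = 572 + 417 + 1683 = 2672
ΣP(t=0)Q(t=1) = 3×143 + 3×139 + 12×99 = 429 + 417 + 1188 = 2034
P = 2672 / 2034 × 100 = 131.3668
Fisher = √(L × P) = √(133.6047 × 131.3668) = 132.4810

132.48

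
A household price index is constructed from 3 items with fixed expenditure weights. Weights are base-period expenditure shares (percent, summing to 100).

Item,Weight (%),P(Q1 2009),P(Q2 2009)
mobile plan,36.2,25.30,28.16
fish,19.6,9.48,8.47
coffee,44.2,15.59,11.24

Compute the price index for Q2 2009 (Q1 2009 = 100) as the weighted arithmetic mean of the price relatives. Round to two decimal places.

89.67

mobile plan: 36.2 × (28.16/25.30) = 36.2 × 1.113043 = 40.2922
fish: 19.6 × (8.47/9.48) = 19.6 × 0.893460 = 17.5118
coffee: 44.2 × (11.24/15.59) = 44.2 × 0.720975 = 31.8671
Index = Σ wᵢ·(p₁ᵢ/p₀ᵢ) = 40.2922 + 17.5118 + 31.8671 = 89.6711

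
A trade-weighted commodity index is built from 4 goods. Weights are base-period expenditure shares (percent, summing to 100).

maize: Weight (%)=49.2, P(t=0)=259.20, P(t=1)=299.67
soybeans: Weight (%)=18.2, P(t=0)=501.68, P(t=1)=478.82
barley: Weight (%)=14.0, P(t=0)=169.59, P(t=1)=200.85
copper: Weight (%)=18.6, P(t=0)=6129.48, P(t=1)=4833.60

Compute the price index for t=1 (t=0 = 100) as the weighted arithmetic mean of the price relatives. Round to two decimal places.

105.50

maize: 49.2 × (299.67/259.20) = 49.2 × 1.156134 = 56.8818
soybeans: 18.2 × (478.82/501.68) = 18.2 × 0.954433 = 17.3707
barley: 14.0 × (200.85/169.59) = 14.0 × 1.184327 = 16.5806
copper: 18.6 × (4833.60/6129.48) = 18.6 × 0.788582 = 14.6676
Index = Σ wᵢ·(p₁ᵢ/p₀ᵢ) = 56.8818 + 17.3707 + 16.5806 + 14.6676 = 105.5007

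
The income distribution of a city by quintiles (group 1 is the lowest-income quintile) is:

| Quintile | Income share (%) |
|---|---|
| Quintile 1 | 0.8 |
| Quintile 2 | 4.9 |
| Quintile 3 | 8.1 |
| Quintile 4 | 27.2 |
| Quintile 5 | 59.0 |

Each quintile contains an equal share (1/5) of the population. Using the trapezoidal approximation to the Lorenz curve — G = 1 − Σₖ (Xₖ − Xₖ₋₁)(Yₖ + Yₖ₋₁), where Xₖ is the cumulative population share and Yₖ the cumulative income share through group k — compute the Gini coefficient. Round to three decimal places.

0.555

Cumulative income shares Yₖ: 0.0080, 0.0570, 0.1380, 0.4100, 1.0000
Σ (Xₖ−Xₖ₋₁)(Yₖ+Yₖ₋₁) = (1/5)(0.0080+0.0000) + (1/5)(0.0570+0.0080) + (1/5)(0.1380+0.0570) + (1/5)(0.4100+0.1380) + (1/5)(1.0000+0.4100)
  = 0.0016 + 0.0130 + 0.0390 + 0.1096 + 0.2820 = 0.4452
G = 1 − 0.4452 = 0.5548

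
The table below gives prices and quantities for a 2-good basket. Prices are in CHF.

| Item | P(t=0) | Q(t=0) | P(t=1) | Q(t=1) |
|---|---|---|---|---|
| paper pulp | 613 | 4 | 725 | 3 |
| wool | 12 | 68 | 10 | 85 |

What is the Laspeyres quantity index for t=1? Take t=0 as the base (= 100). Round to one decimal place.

87.5

Laspeyres quantity index uses base-period prices as weights.
ΣP(t=0)·Q(t=1) = 613×3 + 12×85 = 1839 + 1020 = 2859
ΣP(t=0)·Q(t=0) = 613×4 + 12×68 = 2452 + 816 = 3268
Index = 2859 / 3268 × 100 = 87.4847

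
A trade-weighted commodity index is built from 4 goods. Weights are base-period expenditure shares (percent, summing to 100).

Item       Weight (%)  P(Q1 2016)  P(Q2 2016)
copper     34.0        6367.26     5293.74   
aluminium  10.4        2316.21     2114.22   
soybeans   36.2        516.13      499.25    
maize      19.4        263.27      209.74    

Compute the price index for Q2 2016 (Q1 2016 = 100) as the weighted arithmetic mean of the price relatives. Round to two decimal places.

88.23

copper: 34.0 × (5293.74/6367.26) = 34.0 × 0.831400 = 28.2676
aluminium: 10.4 × (2114.22/2316.21) = 10.4 × 0.912793 = 9.4930
soybeans: 36.2 × (499.25/516.13) = 36.2 × 0.967295 = 35.0161
maize: 19.4 × (209.74/263.27) = 19.4 × 0.796673 = 15.4554
Index = Σ wᵢ·(p₁ᵢ/p₀ᵢ) = 28.2676 + 9.4930 + 35.0161 + 15.4554 = 88.2322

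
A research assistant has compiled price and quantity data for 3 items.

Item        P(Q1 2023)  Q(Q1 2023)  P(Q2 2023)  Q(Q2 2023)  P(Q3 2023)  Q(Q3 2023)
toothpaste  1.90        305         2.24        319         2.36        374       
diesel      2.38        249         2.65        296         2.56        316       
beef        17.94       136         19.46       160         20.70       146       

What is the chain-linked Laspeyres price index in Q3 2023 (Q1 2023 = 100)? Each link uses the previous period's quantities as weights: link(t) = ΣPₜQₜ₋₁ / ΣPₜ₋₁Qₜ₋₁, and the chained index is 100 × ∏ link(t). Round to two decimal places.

Link Q1 2023→Q2 2023:
ΣP(Q2 2023)Q(Q1 2023) = 2.24×305 + 2.65×249 + 19.46×136 = 683.2 + 659.85 + 2646.56 = 3989.61
ΣP(Q1 2023)Q(Q1 2023) = 1.90×305 + 2.38×249 + 17.94×136 = 579.5 + 592.62 + 2439.84 = 3611.96
link = 3989.61/3611.96 = 1.104555
Link Q2 2023→Q3 2023:
ΣP(Q3 2023)Q(Q2 2023) = 2.36×319 + 2.56×296 + 20.70×160 = 752.84 + 757.76 + 3312 = 4822.6
ΣP(Q2 2023)Q(Q2 2023) = 2.24×319 + 2.65×296 + 19.46×160 = 714.56 + 784.4 + 3113.6 = 4612.56
link = 4822.6/4612.56 = 1.045537
Chained index = 100 × 1.104555 × 1.045537 = 115.4853

115.49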